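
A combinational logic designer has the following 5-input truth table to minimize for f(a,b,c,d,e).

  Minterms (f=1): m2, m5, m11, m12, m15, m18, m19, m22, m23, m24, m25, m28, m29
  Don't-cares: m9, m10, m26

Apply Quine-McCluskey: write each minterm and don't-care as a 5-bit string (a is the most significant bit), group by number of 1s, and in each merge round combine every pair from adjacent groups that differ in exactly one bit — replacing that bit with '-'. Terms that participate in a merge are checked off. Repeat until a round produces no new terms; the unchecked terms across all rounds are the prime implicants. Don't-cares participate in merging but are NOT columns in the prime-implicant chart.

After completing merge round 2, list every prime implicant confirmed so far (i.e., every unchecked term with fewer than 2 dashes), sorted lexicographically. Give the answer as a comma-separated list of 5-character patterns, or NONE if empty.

-1001, -1100, 00101, 01-11, 010-1, 0101-, 110-0

[col 0] 00010*, 00101, 01001*, 01010*, 01011*, 01100*, 01111*, 10010*, 10011*, 10110*, 10111*, 11000*, 11001*, 11010*, 11100*, 11101*
[col 1] -0010*, -1001, -1010*, -1100, 0-010*, 01-11, 010-1, 0101-, 1-010*, 10-10*, 10-11*, 1001-*, 1011-*, 11-00*, 11-01*, 110-0, 1100-*, 1110-*
[col 2] --010, 10-1-, 11-0-
Prime implicants: --010, -1001, -1100, 00101, 01-11, 010-1, 0101-, 10-1-, 11-0-, 110-0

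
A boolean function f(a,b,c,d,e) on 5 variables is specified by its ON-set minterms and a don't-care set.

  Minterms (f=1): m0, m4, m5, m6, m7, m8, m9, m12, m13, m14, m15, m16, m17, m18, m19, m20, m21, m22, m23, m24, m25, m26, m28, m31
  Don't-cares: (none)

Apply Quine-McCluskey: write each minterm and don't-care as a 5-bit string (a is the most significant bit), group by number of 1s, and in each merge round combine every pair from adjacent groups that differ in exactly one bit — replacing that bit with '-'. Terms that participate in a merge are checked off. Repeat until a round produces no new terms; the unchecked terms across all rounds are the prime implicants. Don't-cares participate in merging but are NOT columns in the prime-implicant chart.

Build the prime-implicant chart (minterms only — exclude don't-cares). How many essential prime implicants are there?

5

Round 0: 00000✓ 00100✓ 00101✓ 00110✓ 00111✓ 01000✓ 01001✓ 01100✓ 01101✓ 01110✓ 01111✓ 10000✓ 10001✓ 10010✓ 10011✓ 10100✓ 10101✓ 10110✓ 10111✓ 11000✓ 11001✓ 11010✓ 11100✓ 11111✓
Round 1: -0000✓ -0100✓ -0101✓ -0110✓ -0111✓ -1000✓ -1001✓ -1100✓ -1111✓ 0-000✓ 0-100✓ 0-101✓ 0-110✓ 0-111✓ 00-00✓ 001-0✓ 001-1✓ 0010-✓ 0011-✓ 01-00✓ 01-01✓ 0100-✓ 011-0✓ 011-1✓ 0110-✓ 0111-✓ 1-000✓ 1-001✓ 1-010✓ 1-100✓ 1-111✓ 10-00✓ 10-01✓ 10-10✓ 10-11✓ 100-0✓ 100-1✓ 1000-✓ 1001-✓ 101-0✓ 101-1✓ 1010-✓ 1011-✓ 11-00✓ 110-0✓ 1100-✓
Round 2: --000✓ --100✓ --111 -0-00✓ -01-0✓ -01-1✓ -010-✓ -011-✓ -1-00✓ -100- 0--00✓ 0-1-0✓ 0-1-1✓ 0-10-✓ 0-11-✓ 001--✓ 01-0- 011--✓ 1--00✓ 1-0-0 1-00- 10--0✓ 10--1✓ 10-0-✓ 10-1-✓ 100--✓ 101--✓
Round 3: ---00 -01-- 0-1-- 10---
PIs = {---00, --111, -01--, -100-, 0-1--, 01-0-, 1-0-0, 1-00-, 10---}
Coverage chart:
  m0: ---00 ←essential
  m4: ---00,-01--,0-1--
  m5: -01--,0-1--
  m6: -01--,0-1--
  m7: --111,-01--,0-1--
  m8: ---00,-100-,01-0-
  m9: -100-,01-0-
  m12: ---00,0-1--,01-0-
  m13: 0-1--,01-0-
  m14: 0-1-- ←essential
  m15: --111,0-1--
  m16: ---00,1-0-0,1-00-,10---
  m17: 1-00-,10---
  m18: 1-0-0,10---
  m19: 10--- ←essential
  m20: ---00,-01--,10---
  m21: -01--,10---
  m22: -01--,10---
  m23: --111,-01--,10---
  m24: ---00,-100-,1-0-0,1-00-
  m25: -100-,1-00-
  m26: 1-0-0 ←essential
  m28: ---00 ←essential
  m31: --111 ←essential
Essential: ---00, --111, 0-1--, 1-0-0, 10---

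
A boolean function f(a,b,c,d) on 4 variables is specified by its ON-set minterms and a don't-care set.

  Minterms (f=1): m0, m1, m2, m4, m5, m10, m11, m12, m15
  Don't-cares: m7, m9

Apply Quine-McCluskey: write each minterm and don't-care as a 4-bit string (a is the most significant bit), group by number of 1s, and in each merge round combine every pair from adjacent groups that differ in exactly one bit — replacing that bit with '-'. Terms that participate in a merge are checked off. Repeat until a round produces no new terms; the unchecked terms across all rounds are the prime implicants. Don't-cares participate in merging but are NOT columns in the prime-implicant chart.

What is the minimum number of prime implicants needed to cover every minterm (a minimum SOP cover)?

Round 0: 0000✓ 0001✓ 0010✓ 0100✓ 0101✓ 0111✓ 1001✓ 1010✓ 1011✓ 1100✓ 1111✓
Round 1: -001 -010 -100 -111 0-00✓ 0-01✓ 00-0 000-✓ 01-1 010-✓ 1-11 10-1 101-
Round 2: 0-0-
PIs = {-001, -010, -100, -111, 0-0-, 00-0, 01-1, 1-11, 10-1, 101-}
Coverage chart:
  m0: 0-0-,00-0
  m1: -001,0-0-
  m2: -010,00-0
  m4: -100,0-0-
  m5: 0-0-,01-1
  m10: -010,101-
  m11: 1-11,10-1,101-
  m12: -100 ←essential
  m15: -111,1-11
Essential: -100
Petrick residual → -010, 0-0-, 1-11
Min cover (4 terms): b'cd' + bc'd' + a'c' + acd

4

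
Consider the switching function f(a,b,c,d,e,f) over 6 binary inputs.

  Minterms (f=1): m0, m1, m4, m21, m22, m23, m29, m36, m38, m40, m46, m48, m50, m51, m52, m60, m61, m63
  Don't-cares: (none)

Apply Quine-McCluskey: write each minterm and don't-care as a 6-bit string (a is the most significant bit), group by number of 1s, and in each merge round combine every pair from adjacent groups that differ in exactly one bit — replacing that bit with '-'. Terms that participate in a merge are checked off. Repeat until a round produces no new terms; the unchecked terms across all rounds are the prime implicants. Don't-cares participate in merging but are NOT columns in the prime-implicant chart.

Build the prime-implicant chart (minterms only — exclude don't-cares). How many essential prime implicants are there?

Round 0: 000000✓ 000001✓ 000100✓ 010101✓ 010110✓ 010111✓ 011101✓ 100100✓ 100110✓ 101000 101110✓ 110000✓ 110010✓ 110011✓ 110100✓ 111100✓ 111101✓ 111111✓
Round 1: -00100 -11101 000-00 00000- 01-101 0101-1 01011- 1-0100 10-110 1001-0 11-100 110-00 1100-0 11001- 1111-1 11110-
PIs = {-00100, -11101, 000-00, 00000-, 01-101, 0101-1, 01011-, 1-0100, 10-110, 1001-0, 101000, 11-100, 110-00, 1100-0, 11001-, 1111-1, 11110-}
Coverage chart:
  m0: 000-00,00000-
  m1: 00000- ←essential
  m4: -00100,000-00
  m21: 01-101,0101-1
  m22: 01011- ←essential
  m23: 0101-1,01011-
  m29: -11101,01-101
  m36: -00100,1-0100,1001-0
  m38: 10-110,1001-0
  m40: 101000 ←essential
  m46: 10-110 ←essential
  m48: 110-00,1100-0
  m50: 1100-0,11001-
  m51: 11001- ←essential
  m52: 1-0100,11-100,110-00
  m60: 11-100,11110-
  m61: -11101,1111-1,11110-
  m63: 1111-1 ←essential
Essential: 00000-, 01011-, 10-110, 101000, 11001-, 1111-1

6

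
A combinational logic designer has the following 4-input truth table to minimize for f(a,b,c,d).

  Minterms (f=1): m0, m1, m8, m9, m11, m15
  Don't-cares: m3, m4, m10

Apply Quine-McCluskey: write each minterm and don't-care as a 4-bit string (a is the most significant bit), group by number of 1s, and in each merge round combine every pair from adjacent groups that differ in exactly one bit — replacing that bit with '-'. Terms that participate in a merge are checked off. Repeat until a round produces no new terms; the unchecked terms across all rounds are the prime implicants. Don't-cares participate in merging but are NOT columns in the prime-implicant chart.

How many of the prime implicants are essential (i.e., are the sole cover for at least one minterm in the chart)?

[col 0] 0000*, 0001*, 0011*, 0100*, 1000*, 1001*, 1010*, 1011*, 1111*
[col 1] -000*, -001*, -011*, 0-00, 00-1*, 000-*, 1-11, 10-0*, 10-1*, 100-*, 101-*
[col 2] -0-1, -00-, 10--
Prime implicants: -0-1, -00-, 0-00, 1-11, 10--
PI chart (minterm → PIs covering it):
  0 | -00-,0-00
  1 | -0-1,-00-
  8 | -00-,10--
  9 | -0-1,-00-,10--
  11 | -0-1,1-11,10--
  15 | 1-11  (sole → essential)
Essential prime implicants: 1-11

1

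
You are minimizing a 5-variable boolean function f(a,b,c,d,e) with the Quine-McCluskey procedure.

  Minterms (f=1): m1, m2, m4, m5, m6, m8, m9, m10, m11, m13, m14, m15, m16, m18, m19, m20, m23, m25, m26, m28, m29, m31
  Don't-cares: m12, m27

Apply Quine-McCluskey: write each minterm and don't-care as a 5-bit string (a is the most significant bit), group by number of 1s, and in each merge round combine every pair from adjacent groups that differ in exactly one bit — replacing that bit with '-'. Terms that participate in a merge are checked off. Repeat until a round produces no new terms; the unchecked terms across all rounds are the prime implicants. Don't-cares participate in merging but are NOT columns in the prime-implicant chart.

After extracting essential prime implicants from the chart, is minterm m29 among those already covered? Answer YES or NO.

YES

size-2^0 implicants → 00001(✓)  00010(✓)  00100(✓)  00101(✓)  00110(✓)  01000(✓)  01001(✓)  01010(✓)  01011(✓)  01100(✓)  01101(✓)  01110(✓)  01111(✓)  10000(✓)  10010(✓)  10011(✓)  10100(✓)  10111(✓)  11001(✓)  11010(✓)  11011(✓)  11100(✓)  11101(✓)  11111(✓)
size-2^1 implicants → -0010(✓)  -0100(✓)  -1001(✓)  -1010(✓)  -1011(✓)  -1100(✓)  -1101(✓)  -1111(✓)  0-001(✓)  0-010(✓)  0-100(✓)  0-101(✓)  0-110(✓)  00-01(✓)  00-10(✓)  001-0(✓)  0010-(✓)  01-00(✓)  01-01(✓)  01-10(✓)  01-11(✓)  010-0(✓)  010-1(✓)  0100-(✓)  0101-(✓)  011-0(✓)  011-1(✓)  0110-(✓)  0111-(✓)  1-010(✓)  1-011(✓)  1-100(✓)  1-111(✓)  10-00  10-11(✓)  100-0  1001-(✓)  11-01(✓)  11-11(✓)  110-1(✓)  1101-(✓)  111-1(✓)  1110-(✓)
size-2^2 implicants → --010  --100  -1-01(✓)  -1-11(✓)  -10-1(✓)  -101-  -11-1(✓)  -110-  0--01  0--10  0-1-0  0-10-  01--0(✓)  01--1(✓)  01-0-(✓)  01-1-(✓)  010--(✓)  011--(✓)  1--11  1-01-  11--1(✓)
size-2^3 implicants → -1--1  01---
Unchecked terms (primes): --010, --100, -1--1, -101-, -110-, 0--01, 0--10, 0-1-0, 0-10-, 01---, 1--11, 1-01-, 10-00, 100-0
Minterm coverage:
  m1 ⊆ 0--01 [E]
  m2 ⊆ --010,0--10
  m4 ⊆ --100,0-1-0,0-10-
  m5 ⊆ 0--01,0-10-
  m6 ⊆ 0--10,0-1-0
  m8 ⊆ 01--- [E]
  m9 ⊆ -1--1,0--01,01---
  m10 ⊆ --010,-101-,0--10,01---
  m11 ⊆ -1--1,-101-,01---
  m13 ⊆ -1--1,-110-,0--01,0-10-,01---
  m14 ⊆ 0--10,0-1-0,01---
  m15 ⊆ -1--1,01---
  m16 ⊆ 10-00,100-0
  m18 ⊆ --010,1-01-,100-0
  m19 ⊆ 1--11,1-01-
  m20 ⊆ --100,10-00
  m23 ⊆ 1--11 [E]
  m25 ⊆ -1--1 [E]
  m26 ⊆ --010,-101-,1-01-
  m28 ⊆ --100,-110-
  m29 ⊆ -1--1,-110-
  m31 ⊆ -1--1,1--11
E = {-1--1, 0--01, 01---, 1--11}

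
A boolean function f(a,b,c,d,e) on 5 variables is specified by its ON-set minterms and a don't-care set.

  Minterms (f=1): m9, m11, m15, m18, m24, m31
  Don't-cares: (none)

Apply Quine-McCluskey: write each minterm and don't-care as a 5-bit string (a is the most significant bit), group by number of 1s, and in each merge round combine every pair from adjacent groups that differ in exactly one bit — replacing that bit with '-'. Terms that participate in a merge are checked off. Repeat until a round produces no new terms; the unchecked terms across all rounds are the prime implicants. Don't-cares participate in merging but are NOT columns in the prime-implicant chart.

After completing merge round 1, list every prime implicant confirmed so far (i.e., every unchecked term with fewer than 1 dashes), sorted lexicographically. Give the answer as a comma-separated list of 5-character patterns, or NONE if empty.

10010, 11000

[col 0] 01001*, 01011*, 01111*, 10010, 11000, 11111*
[col 1] -1111, 01-11, 010-1
Prime implicants: -1111, 01-11, 010-1, 10010, 11000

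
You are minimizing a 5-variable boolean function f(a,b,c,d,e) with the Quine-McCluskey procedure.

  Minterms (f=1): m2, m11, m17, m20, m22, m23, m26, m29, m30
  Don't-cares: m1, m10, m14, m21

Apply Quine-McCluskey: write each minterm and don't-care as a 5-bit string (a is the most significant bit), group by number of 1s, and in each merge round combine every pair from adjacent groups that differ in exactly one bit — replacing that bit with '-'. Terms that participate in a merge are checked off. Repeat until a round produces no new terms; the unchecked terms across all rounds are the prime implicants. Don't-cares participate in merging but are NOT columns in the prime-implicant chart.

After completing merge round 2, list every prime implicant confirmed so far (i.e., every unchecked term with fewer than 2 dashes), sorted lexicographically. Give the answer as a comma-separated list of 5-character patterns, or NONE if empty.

size-2^0 implicants → 00001(✓)  00010(✓)  01010(✓)  01011(✓)  01110(✓)  10001(✓)  10100(✓)  10101(✓)  10110(✓)  10111(✓)  11010(✓)  11101(✓)  11110(✓)
size-2^1 implicants → -0001  -1010(✓)  -1110(✓)  0-010  01-10(✓)  0101-  1-101  1-110  10-01  101-0(✓)  101-1(✓)  1010-(✓)  1011-(✓)  11-10(✓)
size-2^2 implicants → -1-10  101--
Unchecked terms (primes): -0001, -1-10, 0-010, 0101-, 1-101, 1-110, 10-01, 101--

-0001, 0-010, 0101-, 1-101, 1-110, 10-01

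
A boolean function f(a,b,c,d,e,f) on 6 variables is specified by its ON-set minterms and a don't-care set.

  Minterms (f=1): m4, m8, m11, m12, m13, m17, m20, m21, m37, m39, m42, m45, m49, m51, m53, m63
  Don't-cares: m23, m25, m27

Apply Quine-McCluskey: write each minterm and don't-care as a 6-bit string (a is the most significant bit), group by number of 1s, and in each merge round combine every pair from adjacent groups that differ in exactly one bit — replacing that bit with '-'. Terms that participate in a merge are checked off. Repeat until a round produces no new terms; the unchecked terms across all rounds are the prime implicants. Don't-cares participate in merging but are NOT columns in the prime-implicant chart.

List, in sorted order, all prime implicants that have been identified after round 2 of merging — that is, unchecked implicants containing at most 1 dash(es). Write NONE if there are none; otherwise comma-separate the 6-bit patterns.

-01101, 0-0100, 0-1011, 00-100, 001-00, 00110-, 01-001, 0101-1, 01010-, 0110-1, 1-0101, 10-101, 1001-1, 101010, 1100-1, 111111

Round 0: 000100✓ 001000✓ 001011✓ 001100✓ 001101✓ 010001✓ 010100✓ 010101✓ 010111✓ 011001✓ 011011✓ 100101✓ 100111✓ 101010 101101✓ 110001✓ 110011✓ 110101✓ 111111
Round 1: -01101 -10001✓ -10101✓ 0-0100 0-1011 00-100 001-00 00110- 01-001 010-01✓ 0101-1 01010- 0110-1 1-0101 10-101 1001-1 110-01✓ 1100-1
Round 2: -10-01
PIs = {-01101, -10-01, 0-0100, 0-1011, 00-100, 001-00, 00110-, 01-001, 0101-1, 01010-, 0110-1, 1-0101, 10-101, 1001-1, 101010, 1100-1, 111111}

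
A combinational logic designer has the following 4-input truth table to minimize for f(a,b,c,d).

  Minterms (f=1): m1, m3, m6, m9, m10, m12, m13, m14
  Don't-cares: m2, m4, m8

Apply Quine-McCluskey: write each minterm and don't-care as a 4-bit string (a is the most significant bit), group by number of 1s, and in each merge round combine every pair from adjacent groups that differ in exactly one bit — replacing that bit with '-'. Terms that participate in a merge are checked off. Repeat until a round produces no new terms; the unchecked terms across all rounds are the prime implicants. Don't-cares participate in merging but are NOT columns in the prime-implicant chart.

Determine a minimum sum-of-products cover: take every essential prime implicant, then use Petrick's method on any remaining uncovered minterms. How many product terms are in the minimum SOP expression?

Round 0: 0001✓ 0010✓ 0011✓ 0100✓ 0110✓ 1000✓ 1001✓ 1010✓ 1100✓ 1101✓ 1110✓
Round 1: -001 -010✓ -100✓ -110✓ 0-10✓ 00-1 001- 01-0✓ 1-00✓ 1-01✓ 1-10✓ 10-0✓ 100-✓ 11-0✓ 110-✓
Round 2: --10 -1-0 1--0 1-0-
PIs = {--10, -001, -1-0, 00-1, 001-, 1--0, 1-0-}
Coverage chart:
  m1: -001,00-1
  m3: 00-1,001-
  m6: --10,-1-0
  m9: -001,1-0-
  m10: --10,1--0
  m12: -1-0,1--0,1-0-
  m13: 1-0- ←essential
  m14: --10,-1-0,1--0
Essential: 1-0-
Petrick residual → --10, 00-1
Min cover (3 terms): cd' + a'b'd + ac'

3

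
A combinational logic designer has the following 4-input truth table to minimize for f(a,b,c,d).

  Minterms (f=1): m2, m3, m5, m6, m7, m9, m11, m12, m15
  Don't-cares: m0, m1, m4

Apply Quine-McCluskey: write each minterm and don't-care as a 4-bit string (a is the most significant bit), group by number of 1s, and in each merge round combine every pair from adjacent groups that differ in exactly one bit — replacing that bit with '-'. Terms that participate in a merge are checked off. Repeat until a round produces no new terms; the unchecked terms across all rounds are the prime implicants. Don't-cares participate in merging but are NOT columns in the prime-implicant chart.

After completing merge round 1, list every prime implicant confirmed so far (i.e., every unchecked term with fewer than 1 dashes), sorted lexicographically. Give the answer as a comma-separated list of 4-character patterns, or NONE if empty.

NONE

size-2^0 implicants → 0000(✓)  0001(✓)  0010(✓)  0011(✓)  0100(✓)  0101(✓)  0110(✓)  0111(✓)  1001(✓)  1011(✓)  1100(✓)  1111(✓)
size-2^1 implicants → -001(✓)  -011(✓)  -100  -111(✓)  0-00(✓)  0-01(✓)  0-10(✓)  0-11(✓)  00-0(✓)  00-1(✓)  000-(✓)  001-(✓)  01-0(✓)  01-1(✓)  010-(✓)  011-(✓)  1-11(✓)  10-1(✓)
size-2^2 implicants → --11  -0-1  0--0(✓)  0--1(✓)  0-0-(✓)  0-1-(✓)  00--(✓)  01--(✓)
size-2^3 implicants → 0---
Unchecked terms (primes): --11, -0-1, -100, 0---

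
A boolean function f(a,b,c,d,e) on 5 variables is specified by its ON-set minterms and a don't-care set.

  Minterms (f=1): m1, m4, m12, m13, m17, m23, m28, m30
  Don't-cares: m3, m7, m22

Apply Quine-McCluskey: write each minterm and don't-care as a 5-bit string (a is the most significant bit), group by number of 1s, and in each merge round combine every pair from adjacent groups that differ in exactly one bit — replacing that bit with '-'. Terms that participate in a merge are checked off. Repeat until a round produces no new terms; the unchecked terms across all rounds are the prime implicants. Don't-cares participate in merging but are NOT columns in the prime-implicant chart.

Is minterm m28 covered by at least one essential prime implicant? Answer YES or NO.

[col 0] 00001*, 00011*, 00100*, 00111*, 01100*, 01101*, 10001*, 10110*, 10111*, 11100*, 11110*
[col 1] -0001, -0111, -1100, 0-100, 00-11, 000-1, 0110-, 1-110, 1011-, 111-0
Prime implicants: -0001, -0111, -1100, 0-100, 00-11, 000-1, 0110-, 1-110, 1011-, 111-0
PI chart (minterm → PIs covering it):
  1 | -0001,000-1
  4 | 0-100  (sole → essential)
  12 | -1100,0-100,0110-
  13 | 0110-  (sole → essential)
  17 | -0001  (sole → essential)
  23 | -0111,1011-
  28 | -1100,111-0
  30 | 1-110,111-0
Essential prime implicants: -0001, 0-100, 0110-

NO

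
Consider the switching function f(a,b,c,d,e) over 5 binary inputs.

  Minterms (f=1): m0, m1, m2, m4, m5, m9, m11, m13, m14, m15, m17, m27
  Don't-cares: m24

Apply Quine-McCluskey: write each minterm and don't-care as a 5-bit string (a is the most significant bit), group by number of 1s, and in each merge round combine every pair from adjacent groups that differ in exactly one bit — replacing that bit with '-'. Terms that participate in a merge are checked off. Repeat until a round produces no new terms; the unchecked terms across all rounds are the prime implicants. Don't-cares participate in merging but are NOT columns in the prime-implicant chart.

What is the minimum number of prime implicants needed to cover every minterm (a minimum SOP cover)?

6

Round 0: 00000✓ 00001✓ 00010✓ 00100✓ 00101✓ 01001✓ 01011✓ 01101✓ 01110✓ 01111✓ 10001✓ 11000 11011✓
Round 1: -0001 -1011 0-001✓ 0-101✓ 00-00✓ 00-01✓ 000-0 0000-✓ 0010-✓ 01-01✓ 01-11✓ 010-1✓ 011-1✓ 0111-
Round 2: 0--01 00-0- 01--1
PIs = {-0001, -1011, 0--01, 00-0-, 000-0, 01--1, 0111-, 11000}
Coverage chart:
  m0: 00-0-,000-0
  m1: -0001,0--01,00-0-
  m2: 000-0 ←essential
  m4: 00-0- ←essential
  m5: 0--01,00-0-
  m9: 0--01,01--1
  m11: -1011,01--1
  m13: 0--01,01--1
  m14: 0111- ←essential
  m15: 01--1,0111-
  m17: -0001 ←essential
  m27: -1011 ←essential
Essential: -0001, -1011, 00-0-, 000-0, 0111-
Petrick residual → 0--01
Min cover (6 terms): b'c'd'e + bc'de + a'd'e + a'b'd' + a'b'c'e' + a'bcd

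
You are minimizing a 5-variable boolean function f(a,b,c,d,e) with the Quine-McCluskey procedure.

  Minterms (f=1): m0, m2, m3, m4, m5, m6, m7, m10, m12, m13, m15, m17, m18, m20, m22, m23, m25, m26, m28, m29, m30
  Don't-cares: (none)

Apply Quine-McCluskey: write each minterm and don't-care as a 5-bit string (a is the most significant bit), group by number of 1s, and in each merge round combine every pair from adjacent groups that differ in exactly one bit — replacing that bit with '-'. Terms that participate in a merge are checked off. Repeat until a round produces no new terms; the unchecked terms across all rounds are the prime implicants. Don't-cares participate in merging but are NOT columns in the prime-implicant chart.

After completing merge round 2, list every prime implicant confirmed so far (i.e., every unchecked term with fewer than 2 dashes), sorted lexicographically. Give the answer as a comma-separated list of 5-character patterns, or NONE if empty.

[col 0] 00000*, 00010*, 00011*, 00100*, 00101*, 00110*, 00111*, 01010*, 01100*, 01101*, 01111*, 10001*, 10010*, 10100*, 10110*, 10111*, 11001*, 11010*, 11100*, 11101*, 11110*
[col 1] -0010*, -0100*, -0110*, -0111*, -1010*, -1100*, -1101*, 0-010*, 0-100*, 0-101*, 0-111*, 00-00*, 00-10*, 00-11*, 000-0*, 0001-*, 001-0*, 001-1*, 0010-*, 0011-*, 011-1*, 0110-*, 1-001, 1-010*, 1-100*, 1-110*, 10-10*, 101-0*, 1011-*, 11-01, 11-10*, 111-0*, 1110-*
[col 2] --010, --100, -0-10, -01-0, -011-, -110-, 0-1-1, 0-10-, 00--0, 00-1-, 001--, 1--10, 1-1-0
Prime implicants: --010, --100, -0-10, -01-0, -011-, -110-, 0-1-1, 0-10-, 00--0, 00-1-, 001--, 1--10, 1-001, 1-1-0, 11-01

1-001, 11-01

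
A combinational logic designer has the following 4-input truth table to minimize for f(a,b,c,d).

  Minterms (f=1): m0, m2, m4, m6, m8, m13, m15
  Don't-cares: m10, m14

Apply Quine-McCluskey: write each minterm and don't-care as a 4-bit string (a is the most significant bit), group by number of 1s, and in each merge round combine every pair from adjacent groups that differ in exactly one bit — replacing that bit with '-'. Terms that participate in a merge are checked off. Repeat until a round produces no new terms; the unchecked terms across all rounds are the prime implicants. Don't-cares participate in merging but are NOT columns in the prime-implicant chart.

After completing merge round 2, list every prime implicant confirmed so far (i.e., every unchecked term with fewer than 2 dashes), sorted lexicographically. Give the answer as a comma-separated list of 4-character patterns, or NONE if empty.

[col 0] 0000*, 0010*, 0100*, 0110*, 1000*, 1010*, 1101*, 1110*, 1111*
[col 1] -000*, -010*, -110*, 0-00*, 0-10*, 00-0*, 01-0*, 1-10*, 10-0*, 11-1, 111-
[col 2] --10, -0-0, 0--0
Prime implicants: --10, -0-0, 0--0, 11-1, 111-

11-1, 111-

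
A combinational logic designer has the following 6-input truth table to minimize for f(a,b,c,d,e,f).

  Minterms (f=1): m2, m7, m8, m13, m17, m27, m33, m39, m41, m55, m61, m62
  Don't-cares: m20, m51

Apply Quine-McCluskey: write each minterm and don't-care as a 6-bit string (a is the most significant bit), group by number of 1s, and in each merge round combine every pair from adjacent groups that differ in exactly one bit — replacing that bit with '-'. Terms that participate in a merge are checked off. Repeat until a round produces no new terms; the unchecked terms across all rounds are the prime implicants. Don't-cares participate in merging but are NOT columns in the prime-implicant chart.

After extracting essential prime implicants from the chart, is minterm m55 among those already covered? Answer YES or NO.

NO

[col 0] 000010, 000111*, 001000, 001101, 010001, 010100, 011011, 100001*, 100111*, 101001*, 110011*, 110111*, 111101, 111110
[col 1] -00111, 1-0111, 10-001, 110-11
Prime implicants: -00111, 000010, 001000, 001101, 010001, 010100, 011011, 1-0111, 10-001, 110-11, 111101, 111110
PI chart (minterm → PIs covering it):
  2 | 000010  (sole → essential)
  7 | -00111  (sole → essential)
  8 | 001000  (sole → essential)
  13 | 001101  (sole → essential)
  17 | 010001  (sole → essential)
  27 | 011011  (sole → essential)
  33 | 10-001  (sole → essential)
  39 | -00111,1-0111
  41 | 10-001  (sole → essential)
  55 | 1-0111,110-11
  61 | 111101  (sole → essential)
  62 | 111110  (sole → essential)
Essential prime implicants: -00111, 000010, 001000, 001101, 010001, 011011, 10-001, 111101, 111110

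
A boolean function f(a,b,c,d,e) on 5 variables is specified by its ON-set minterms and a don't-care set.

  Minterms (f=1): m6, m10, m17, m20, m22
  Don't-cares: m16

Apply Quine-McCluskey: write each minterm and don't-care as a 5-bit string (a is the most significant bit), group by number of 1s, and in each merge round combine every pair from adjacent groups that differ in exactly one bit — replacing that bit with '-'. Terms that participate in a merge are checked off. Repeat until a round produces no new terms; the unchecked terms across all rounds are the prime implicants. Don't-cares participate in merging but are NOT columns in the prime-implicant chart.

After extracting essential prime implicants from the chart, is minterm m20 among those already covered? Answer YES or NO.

NO

[col 0] 00110*, 01010, 10000*, 10001*, 10100*, 10110*
[col 1] -0110, 10-00, 1000-, 101-0
Prime implicants: -0110, 01010, 10-00, 1000-, 101-0
PI chart (minterm → PIs covering it):
  6 | -0110  (sole → essential)
  10 | 01010  (sole → essential)
  17 | 1000-  (sole → essential)
  20 | 10-00,101-0
  22 | -0110,101-0
Essential prime implicants: -0110, 01010, 1000-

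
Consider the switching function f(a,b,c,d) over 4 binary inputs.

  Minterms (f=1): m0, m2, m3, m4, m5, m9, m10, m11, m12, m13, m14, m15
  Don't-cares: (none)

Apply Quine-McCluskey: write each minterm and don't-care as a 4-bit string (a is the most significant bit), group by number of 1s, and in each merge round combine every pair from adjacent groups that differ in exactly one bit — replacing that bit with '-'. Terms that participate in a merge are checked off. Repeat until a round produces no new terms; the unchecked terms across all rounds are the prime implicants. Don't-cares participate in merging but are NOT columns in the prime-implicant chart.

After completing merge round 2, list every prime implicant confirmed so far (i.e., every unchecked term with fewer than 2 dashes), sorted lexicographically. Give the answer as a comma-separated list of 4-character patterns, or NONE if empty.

size-2^0 implicants → 0000(✓)  0010(✓)  0011(✓)  0100(✓)  0101(✓)  1001(✓)  1010(✓)  1011(✓)  1100(✓)  1101(✓)  1110(✓)  1111(✓)
size-2^1 implicants → -010(✓)  -011(✓)  -100(✓)  -101(✓)  0-00  00-0  001-(✓)  010-(✓)  1-01(✓)  1-10(✓)  1-11(✓)  10-1(✓)  101-(✓)  11-0(✓)  11-1(✓)  110-(✓)  111-(✓)
size-2^2 implicants → -01-  -10-  1--1  1-1-  11--
Unchecked terms (primes): -01-, -10-, 0-00, 00-0, 1--1, 1-1-, 11--

0-00, 00-0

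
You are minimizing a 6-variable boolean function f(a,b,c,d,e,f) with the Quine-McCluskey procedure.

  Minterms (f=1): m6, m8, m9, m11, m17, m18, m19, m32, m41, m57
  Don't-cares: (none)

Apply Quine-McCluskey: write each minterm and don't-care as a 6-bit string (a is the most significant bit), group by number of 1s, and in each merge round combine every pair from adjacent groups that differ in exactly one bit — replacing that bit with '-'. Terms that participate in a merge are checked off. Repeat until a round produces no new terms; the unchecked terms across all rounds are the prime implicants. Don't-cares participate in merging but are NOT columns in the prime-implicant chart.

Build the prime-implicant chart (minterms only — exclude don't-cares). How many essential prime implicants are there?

7

[col 0] 000110, 001000*, 001001*, 001011*, 010001*, 010010*, 010011*, 100000, 101001*, 111001*
[col 1] -01001, 0010-1, 00100-, 0100-1, 01001-, 1-1001
Prime implicants: -01001, 000110, 0010-1, 00100-, 0100-1, 01001-, 1-1001, 100000
PI chart (minterm → PIs covering it):
  6 | 000110  (sole → essential)
  8 | 00100-  (sole → essential)
  9 | -01001,0010-1,00100-
  11 | 0010-1  (sole → essential)
  17 | 0100-1  (sole → essential)
  18 | 01001-  (sole → essential)
  19 | 0100-1,01001-
  32 | 100000  (sole → essential)
  41 | -01001,1-1001
  57 | 1-1001  (sole → essential)
Essential prime implicants: 000110, 0010-1, 00100-, 0100-1, 01001-, 1-1001, 100000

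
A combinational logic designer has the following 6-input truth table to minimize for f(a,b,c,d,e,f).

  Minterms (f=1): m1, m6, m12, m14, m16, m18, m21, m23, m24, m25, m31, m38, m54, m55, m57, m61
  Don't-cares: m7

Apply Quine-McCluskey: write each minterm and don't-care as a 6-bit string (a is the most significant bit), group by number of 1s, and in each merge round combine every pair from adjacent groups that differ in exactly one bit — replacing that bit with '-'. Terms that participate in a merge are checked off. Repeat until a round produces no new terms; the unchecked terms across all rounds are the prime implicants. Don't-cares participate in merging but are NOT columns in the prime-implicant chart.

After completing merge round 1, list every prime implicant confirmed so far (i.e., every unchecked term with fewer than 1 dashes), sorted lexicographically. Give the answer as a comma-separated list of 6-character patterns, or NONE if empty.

Round 0: 000001 000110✓ 000111✓ 001100✓ 001110✓ 010000✓ 010010✓ 010101✓ 010111✓ 011000✓ 011001✓ 011111✓ 100110✓ 110110✓ 110111✓ 111001✓ 111101✓
Round 1: -00110 -10111 -11001 0-0111 00-110 00011- 0011-0 01-000 01-111 0100-0 0101-1 01100- 1-0110 11011- 111-01
PIs = {-00110, -10111, -11001, 0-0111, 00-110, 000001, 00011-, 0011-0, 01-000, 01-111, 0100-0, 0101-1, 01100-, 1-0110, 11011-, 111-01}

000001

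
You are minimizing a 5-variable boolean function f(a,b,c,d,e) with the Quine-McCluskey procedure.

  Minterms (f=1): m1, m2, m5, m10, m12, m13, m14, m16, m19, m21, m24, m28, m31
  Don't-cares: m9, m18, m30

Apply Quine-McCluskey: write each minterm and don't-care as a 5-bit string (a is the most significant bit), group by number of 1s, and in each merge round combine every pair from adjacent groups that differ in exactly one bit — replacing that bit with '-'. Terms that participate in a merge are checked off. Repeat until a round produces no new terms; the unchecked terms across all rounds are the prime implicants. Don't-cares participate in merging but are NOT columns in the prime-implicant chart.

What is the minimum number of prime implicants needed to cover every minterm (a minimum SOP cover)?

7

[col 0] 00001*, 00010*, 00101*, 01001*, 01010*, 01100*, 01101*, 01110*, 10000*, 10010*, 10011*, 10101*, 11000*, 11100*, 11110*, 11111*
[col 1] -0010, -0101, -1100*, -1110*, 0-001*, 0-010, 0-101*, 00-01*, 01-01*, 01-10, 011-0*, 0110-, 1-000, 100-0, 1001-, 11-00, 111-0*, 1111-
[col 2] -11-0, 0--01
Prime implicants: -0010, -0101, -11-0, 0--01, 0-010, 01-10, 0110-, 1-000, 100-0, 1001-, 11-00, 1111-
PI chart (minterm → PIs covering it):
  1 | 0--01  (sole → essential)
  2 | -0010,0-010
  5 | -0101,0--01
  10 | 0-010,01-10
  12 | -11-0,0110-
  13 | 0--01,0110-
  14 | -11-0,01-10
  16 | 1-000,100-0
  19 | 1001-  (sole → essential)
  21 | -0101  (sole → essential)
  24 | 1-000,11-00
  28 | -11-0,11-00
  31 | 1111-  (sole → essential)
Essential prime implicants: -0101, 0--01, 1001-, 1111-
Petrick residual → -11-0, 0-010, 1-000
Minimum SOP uses 7 PIs: b'cd'e + bce' + a'd'e + a'c'de' + ac'd'e' + ab'c'd + abcd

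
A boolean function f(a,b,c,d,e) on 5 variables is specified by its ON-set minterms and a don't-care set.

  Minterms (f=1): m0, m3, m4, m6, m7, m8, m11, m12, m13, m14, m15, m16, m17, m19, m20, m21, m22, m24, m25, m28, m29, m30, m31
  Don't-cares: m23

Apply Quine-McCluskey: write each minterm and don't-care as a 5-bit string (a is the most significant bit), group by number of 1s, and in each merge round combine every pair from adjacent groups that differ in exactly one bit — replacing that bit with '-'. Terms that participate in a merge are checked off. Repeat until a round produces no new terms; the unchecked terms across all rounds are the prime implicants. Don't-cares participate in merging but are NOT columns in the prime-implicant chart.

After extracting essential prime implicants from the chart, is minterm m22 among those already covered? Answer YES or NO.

[col 0] 00000*, 00011*, 00100*, 00110*, 00111*, 01000*, 01011*, 01100*, 01101*, 01110*, 01111*, 10000*, 10001*, 10011*, 10100*, 10101*, 10110*, 10111*, 11000*, 11001*, 11100*, 11101*, 11110*, 11111*
[col 1] -0000*, -0011*, -0100*, -0110*, -0111*, -1000*, -1100*, -1101*, -1110*, -1111*, 0-000*, 0-011*, 0-100*, 0-110*, 0-111*, 00-00*, 00-11*, 001-0*, 0011-*, 01-00*, 01-11*, 011-0*, 011-1*, 0110-*, 0111-*, 1-000*, 1-001*, 1-100*, 1-101*, 1-110*, 1-111*, 10-00*, 10-01*, 10-11*, 100-1*, 1000-*, 101-0*, 101-1*, 1010-*, 1011-*, 11-00*, 11-01*, 1100-*, 111-0*, 111-1*, 1110-*, 1111-*
[col 2] --000*, --100*, --110*, --111*, -0-00*, -0-11, -01-0*, -011-*, -1-00*, -11-0*, -11-1*, -110-*, -111-*, 0--00*, 0--11, 0-1-0*, 0-11-*, 011--*, 1--00*, 1--01*, 1-00-*, 1-1-0*, 1-1-1*, 1-10-*, 1-11-*, 10--1, 10-0-*, 101--*, 11-0-*, 111--*
[col 3] ---00, --1-0, --11-, -11--, 1--0-, 1-1--
Prime implicants: ---00, --1-0, --11-, -0-11, -11--, 0--11, 1--0-, 1-1--, 10--1
PI chart (minterm → PIs covering it):
  0 | ---00  (sole → essential)
  3 | -0-11,0--11
  4 | ---00,--1-0
  6 | --1-0,--11-
  7 | --11-,-0-11,0--11
  8 | ---00  (sole → essential)
  11 | 0--11  (sole → essential)
  12 | ---00,--1-0,-11--
  13 | -11--  (sole → essential)
  14 | --1-0,--11-,-11--
  15 | --11-,-11--,0--11
  16 | ---00,1--0-
  17 | 1--0-,10--1
  19 | -0-11,10--1
  20 | ---00,--1-0,1--0-,1-1--
  21 | 1--0-,1-1--,10--1
  22 | --1-0,--11-,1-1--
  24 | ---00,1--0-
  25 | 1--0-  (sole → essential)
  28 | ---00,--1-0,-11--,1--0-,1-1--
  29 | -11--,1--0-,1-1--
  30 | --1-0,--11-,-11--,1-1--
  31 | --11-,-11--,1-1--
Essential prime implicants: ---00, -11--, 0--11, 1--0-

NO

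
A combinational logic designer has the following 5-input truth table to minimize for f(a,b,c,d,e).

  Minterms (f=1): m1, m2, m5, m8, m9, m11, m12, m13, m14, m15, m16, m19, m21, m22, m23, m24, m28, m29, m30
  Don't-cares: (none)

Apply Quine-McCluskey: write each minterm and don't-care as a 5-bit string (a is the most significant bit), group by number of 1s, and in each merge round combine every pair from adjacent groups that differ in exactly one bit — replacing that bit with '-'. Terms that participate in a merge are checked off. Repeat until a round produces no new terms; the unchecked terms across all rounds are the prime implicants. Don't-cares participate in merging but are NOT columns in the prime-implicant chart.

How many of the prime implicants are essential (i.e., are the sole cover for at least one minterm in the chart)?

5

[col 0] 00001*, 00010, 00101*, 01000*, 01001*, 01011*, 01100*, 01101*, 01110*, 01111*, 10000*, 10011*, 10101*, 10110*, 10111*, 11000*, 11100*, 11101*, 11110*
[col 1] -0101*, -1000*, -1100*, -1101*, -1110*, 0-001*, 0-101*, 00-01*, 01-00*, 01-01*, 01-11*, 010-1*, 0100-*, 011-0*, 011-1*, 0110-*, 0111-*, 1-000, 1-101*, 1-110, 10-11, 101-1, 1011-, 11-00*, 111-0*, 1110-*
[col 2] --101, -1-00, -11-0, -110-, 0--01, 01--1, 01-0-, 011--
Prime implicants: --101, -1-00, -11-0, -110-, 0--01, 00010, 01--1, 01-0-, 011--, 1-000, 1-110, 10-11, 101-1, 1011-
PI chart (minterm → PIs covering it):
  1 | 0--01  (sole → essential)
  2 | 00010  (sole → essential)
  5 | --101,0--01
  8 | -1-00,01-0-
  9 | 0--01,01--1,01-0-
  11 | 01--1  (sole → essential)
  12 | -1-00,-11-0,-110-,01-0-,011--
  13 | --101,-110-,0--01,01--1,01-0-,011--
  14 | -11-0,011--
  15 | 01--1,011--
  16 | 1-000  (sole → essential)
  19 | 10-11  (sole → essential)
  21 | --101,101-1
  22 | 1-110,1011-
  23 | 10-11,101-1,1011-
  24 | -1-00,1-000
  28 | -1-00,-11-0,-110-
  29 | --101,-110-
  30 | -11-0,1-110
Essential prime implicants: 0--01, 00010, 01--1, 1-000, 10-11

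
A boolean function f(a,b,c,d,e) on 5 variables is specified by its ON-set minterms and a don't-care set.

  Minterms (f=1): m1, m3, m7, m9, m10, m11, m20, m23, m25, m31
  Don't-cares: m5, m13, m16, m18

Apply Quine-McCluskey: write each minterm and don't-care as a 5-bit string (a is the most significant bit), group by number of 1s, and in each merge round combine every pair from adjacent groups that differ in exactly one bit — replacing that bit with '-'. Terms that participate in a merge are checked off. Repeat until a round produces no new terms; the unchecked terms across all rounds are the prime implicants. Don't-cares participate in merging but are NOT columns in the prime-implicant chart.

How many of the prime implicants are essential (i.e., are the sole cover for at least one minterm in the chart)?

size-2^0 implicants → 00001(✓)  00011(✓)  00101(✓)  00111(✓)  01001(✓)  01010(✓)  01011(✓)  01101(✓)  10000(✓)  10010(✓)  10100(✓)  10111(✓)  11001(✓)  11111(✓)
size-2^1 implicants → -0111  -1001  0-001(✓)  0-011(✓)  0-101(✓)  00-01(✓)  00-11(✓)  000-1(✓)  001-1(✓)  01-01(✓)  010-1(✓)  0101-  1-111  10-00  100-0
size-2^2 implicants → 0--01  0-0-1  00--1
Unchecked terms (primes): -0111, -1001, 0--01, 0-0-1, 00--1, 0101-, 1-111, 10-00, 100-0
Minterm coverage:
  m1 ⊆ 0--01,0-0-1,00--1
  m3 ⊆ 0-0-1,00--1
  m7 ⊆ -0111,00--1
  m9 ⊆ -1001,0--01,0-0-1
  m10 ⊆ 0101- [E]
  m11 ⊆ 0-0-1,0101-
  m20 ⊆ 10-00 [E]
  m23 ⊆ -0111,1-111
  m25 ⊆ -1001 [E]
  m31 ⊆ 1-111 [E]
E = {-1001, 0101-, 1-111, 10-00}

4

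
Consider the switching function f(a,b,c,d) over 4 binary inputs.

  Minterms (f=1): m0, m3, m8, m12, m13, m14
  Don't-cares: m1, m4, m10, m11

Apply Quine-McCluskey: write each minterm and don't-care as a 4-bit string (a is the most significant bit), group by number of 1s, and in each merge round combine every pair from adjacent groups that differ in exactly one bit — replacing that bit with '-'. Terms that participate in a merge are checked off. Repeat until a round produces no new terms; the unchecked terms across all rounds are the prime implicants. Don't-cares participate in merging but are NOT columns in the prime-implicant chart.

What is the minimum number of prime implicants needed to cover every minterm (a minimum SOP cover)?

[col 0] 0000*, 0001*, 0011*, 0100*, 1000*, 1010*, 1011*, 1100*, 1101*, 1110*
[col 1] -000*, -011, -100*, 0-00*, 00-1, 000-, 1-00*, 1-10*, 10-0*, 101-, 11-0*, 110-
[col 2] --00, 1--0
Prime implicants: --00, -011, 00-1, 000-, 1--0, 101-, 110-
PI chart (minterm → PIs covering it):
  0 | --00,000-
  3 | -011,00-1
  8 | --00,1--0
  12 | --00,1--0,110-
  13 | 110-  (sole → essential)
  14 | 1--0  (sole → essential)
Essential prime implicants: 1--0, 110-
Petrick residual → --00, -011
Minimum SOP uses 4 PIs: c'd' + b'cd + ad' + abc'

4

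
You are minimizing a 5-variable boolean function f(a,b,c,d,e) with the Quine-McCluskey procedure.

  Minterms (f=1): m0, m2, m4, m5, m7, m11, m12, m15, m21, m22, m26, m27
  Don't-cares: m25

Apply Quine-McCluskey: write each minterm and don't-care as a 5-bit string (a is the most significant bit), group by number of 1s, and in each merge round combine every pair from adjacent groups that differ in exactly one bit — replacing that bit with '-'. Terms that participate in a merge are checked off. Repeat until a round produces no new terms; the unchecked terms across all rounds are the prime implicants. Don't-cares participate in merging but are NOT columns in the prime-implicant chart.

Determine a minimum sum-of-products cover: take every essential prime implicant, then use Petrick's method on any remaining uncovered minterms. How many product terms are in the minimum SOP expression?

Round 0: 00000✓ 00010✓ 00100✓ 00101✓ 00111✓ 01011✓ 01100✓ 01111✓ 10101✓ 10110 11001✓ 11010✓ 11011✓
Round 1: -0101 -1011 0-100 0-111 00-00 000-0 001-1 0010- 01-11 110-1 1101-
PIs = {-0101, -1011, 0-100, 0-111, 00-00, 000-0, 001-1, 0010-, 01-11, 10110, 110-1, 1101-}
Coverage chart:
  m0: 00-00,000-0
  m2: 000-0 ←essential
  m4: 0-100,00-00,0010-
  m5: -0101,001-1,0010-
  m7: 0-111,001-1
  m11: -1011,01-11
  m12: 0-100 ←essential
  m15: 0-111,01-11
  m21: -0101 ←essential
  m22: 10110 ←essential
  m26: 1101- ←essential
  m27: -1011,110-1,1101-
Essential: -0101, 0-100, 000-0, 10110, 1101-
Petrick residual → -1011, 0-111
Min cover (7 terms): b'cd'e + bc'de + a'cd'e' + a'cde + a'b'c'e' + ab'cde' + abc'd

7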